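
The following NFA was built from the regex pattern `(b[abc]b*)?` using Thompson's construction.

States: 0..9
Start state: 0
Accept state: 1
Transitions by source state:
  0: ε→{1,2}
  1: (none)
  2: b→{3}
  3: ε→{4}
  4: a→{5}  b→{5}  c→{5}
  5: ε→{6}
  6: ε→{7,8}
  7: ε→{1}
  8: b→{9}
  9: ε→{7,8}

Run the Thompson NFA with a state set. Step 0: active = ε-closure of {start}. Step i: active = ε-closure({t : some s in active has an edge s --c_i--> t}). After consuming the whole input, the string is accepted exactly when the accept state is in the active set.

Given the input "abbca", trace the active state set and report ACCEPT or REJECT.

S₀ = ε-closure({0}) = {0,1,2}
'a' @ 1: {}  — dead — no transitions
rest 'bbca' ignored (set empty)
after full input: {}  (accept=1 not in)

Answer: REJECT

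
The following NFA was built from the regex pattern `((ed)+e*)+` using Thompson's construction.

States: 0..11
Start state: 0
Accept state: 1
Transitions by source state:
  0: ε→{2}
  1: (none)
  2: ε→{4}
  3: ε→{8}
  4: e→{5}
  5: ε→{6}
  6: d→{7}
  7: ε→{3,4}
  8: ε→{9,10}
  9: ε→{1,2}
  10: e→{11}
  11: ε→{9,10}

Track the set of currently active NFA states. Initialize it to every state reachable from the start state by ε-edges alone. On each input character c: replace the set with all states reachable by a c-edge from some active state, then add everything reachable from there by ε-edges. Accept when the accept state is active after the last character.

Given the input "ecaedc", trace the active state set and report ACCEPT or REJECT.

Answer: REJECT

Trace:
S₀ = ε-closure({0}) = {0,2,4}
'e' @ 1: {5,6}
'c' @ 2: {}  — dead — no transitions
rest 'aedc' ignored (set empty)
after full input: {}  (accept=1 not in)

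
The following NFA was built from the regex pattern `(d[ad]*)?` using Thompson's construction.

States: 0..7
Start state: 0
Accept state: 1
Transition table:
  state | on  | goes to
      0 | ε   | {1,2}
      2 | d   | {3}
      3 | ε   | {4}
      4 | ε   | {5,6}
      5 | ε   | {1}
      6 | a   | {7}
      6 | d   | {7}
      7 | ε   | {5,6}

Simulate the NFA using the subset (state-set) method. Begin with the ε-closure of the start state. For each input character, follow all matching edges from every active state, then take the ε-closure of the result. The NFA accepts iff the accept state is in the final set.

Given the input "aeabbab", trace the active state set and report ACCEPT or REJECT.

S₀ = ε-closure({0}) = {0,1,2}
'a' @ 1: {}  — state set empty
rest 'eabbab' ignored (set empty)
end set {} — state 1 not in

Answer: REJECT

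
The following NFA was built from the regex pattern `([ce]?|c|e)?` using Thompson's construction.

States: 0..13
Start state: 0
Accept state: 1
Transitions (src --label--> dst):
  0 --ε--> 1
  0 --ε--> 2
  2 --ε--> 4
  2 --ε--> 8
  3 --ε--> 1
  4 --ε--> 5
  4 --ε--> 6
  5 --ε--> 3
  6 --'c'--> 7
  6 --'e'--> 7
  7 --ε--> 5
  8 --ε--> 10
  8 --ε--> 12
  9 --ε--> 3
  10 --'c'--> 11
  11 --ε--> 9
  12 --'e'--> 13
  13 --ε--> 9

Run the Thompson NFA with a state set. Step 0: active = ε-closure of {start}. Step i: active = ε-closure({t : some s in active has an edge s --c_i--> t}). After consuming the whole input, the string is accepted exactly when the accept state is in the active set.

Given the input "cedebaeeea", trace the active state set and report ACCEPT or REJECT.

Answer: REJECT

Steps:
initial (ε-close {0}): {0,1,2,3,4,5,6,8,10,12}
'c' @ 1: {1,3,5,7,9,11}  ✓accept
'e' @ 2: {}  — state set empty
rest 'debaeeea' ignored (set empty)
end set {} — state 1 not in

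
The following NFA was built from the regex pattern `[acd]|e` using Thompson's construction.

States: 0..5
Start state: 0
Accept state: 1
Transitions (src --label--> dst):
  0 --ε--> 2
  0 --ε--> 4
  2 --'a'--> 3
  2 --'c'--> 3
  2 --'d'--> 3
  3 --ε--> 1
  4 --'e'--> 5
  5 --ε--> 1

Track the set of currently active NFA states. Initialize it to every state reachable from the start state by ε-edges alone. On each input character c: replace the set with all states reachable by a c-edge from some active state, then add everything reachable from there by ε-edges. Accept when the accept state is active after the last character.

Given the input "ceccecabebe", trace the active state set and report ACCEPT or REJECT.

start: ε-closure({0}) = {0,2,4}
'c' @ 1: {1,3}  [accepting]
'e' @ 2: {}  — state set empty
rest 'ccecabebe' ignored (set empty)
after full input: {}  (accept=1 not in)

Answer: REJECT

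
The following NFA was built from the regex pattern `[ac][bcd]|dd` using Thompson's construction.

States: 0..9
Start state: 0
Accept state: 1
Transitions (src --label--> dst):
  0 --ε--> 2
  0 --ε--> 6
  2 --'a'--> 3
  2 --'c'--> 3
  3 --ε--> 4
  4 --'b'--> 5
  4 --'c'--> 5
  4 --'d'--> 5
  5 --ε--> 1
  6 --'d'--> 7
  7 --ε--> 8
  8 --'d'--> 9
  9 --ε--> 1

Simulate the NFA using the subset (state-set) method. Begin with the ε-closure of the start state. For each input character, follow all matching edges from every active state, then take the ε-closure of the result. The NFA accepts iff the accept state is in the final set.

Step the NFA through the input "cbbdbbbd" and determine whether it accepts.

Answer: REJECT

Derivation:
S₀ = ε-closure({0}) = {0,2,6}
'c' @ 1: {3,4}
'b' @ 2: {1,5}  ✓accept
'b' @ 3: {}  — dead — no transitions
rest 'dbbbd' ignored (set empty)
final: {}; accept 1 not in set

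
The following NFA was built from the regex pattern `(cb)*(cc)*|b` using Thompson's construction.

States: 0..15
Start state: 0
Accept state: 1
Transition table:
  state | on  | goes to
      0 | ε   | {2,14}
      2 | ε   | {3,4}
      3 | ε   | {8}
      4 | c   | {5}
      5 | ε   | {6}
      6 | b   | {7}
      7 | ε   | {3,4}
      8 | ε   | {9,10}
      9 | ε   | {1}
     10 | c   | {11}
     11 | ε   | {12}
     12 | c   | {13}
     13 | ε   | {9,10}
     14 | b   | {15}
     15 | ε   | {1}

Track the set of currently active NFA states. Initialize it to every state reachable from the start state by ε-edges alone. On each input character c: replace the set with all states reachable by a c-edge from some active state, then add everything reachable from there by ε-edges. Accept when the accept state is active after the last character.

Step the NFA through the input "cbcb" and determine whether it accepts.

start: ε-closure({0}) = {0,1,2,3,4,8,9,10,14}
'c' @ 1: {5,6,11,12}
'b' @ 2: {1,3,4,7,8,9,10}  ✓accept
'c' @ 3: {5,6,11,12}
'b' @ 4: {1,3,4,7,8,9,10}  ✓accept
after full input: {1,3,4,7,8,9,10}  (accept=1 in)

Answer: ACCEPT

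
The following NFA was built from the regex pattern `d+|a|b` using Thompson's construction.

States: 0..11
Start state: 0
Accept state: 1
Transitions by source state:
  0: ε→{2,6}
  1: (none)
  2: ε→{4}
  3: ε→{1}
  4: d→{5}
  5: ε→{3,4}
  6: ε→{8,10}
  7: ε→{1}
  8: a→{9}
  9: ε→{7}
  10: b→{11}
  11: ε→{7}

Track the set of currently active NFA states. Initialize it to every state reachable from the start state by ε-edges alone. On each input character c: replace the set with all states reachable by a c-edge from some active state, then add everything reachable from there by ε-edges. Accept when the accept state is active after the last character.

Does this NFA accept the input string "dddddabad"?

Answer: REJECT

Trace:
initial (ε-close {0}): {0,2,4,6,8,10}
'd' @ 1: {1,3,4,5}  (accept∈set)
'd' @ 2: {1,3,4,5}  (accept∈set)
'd' @ 3: {1,3,4,5}  (accept∈set)
'd' @ 4: {1,3,4,5}  (accept∈set)
'd' @ 5: {1,3,4,5}  (accept∈set)
'a' @ 6: {}  — dead — no transitions
rest 'bad' ignored (set empty)
after full input: {}  (accept=1 not in)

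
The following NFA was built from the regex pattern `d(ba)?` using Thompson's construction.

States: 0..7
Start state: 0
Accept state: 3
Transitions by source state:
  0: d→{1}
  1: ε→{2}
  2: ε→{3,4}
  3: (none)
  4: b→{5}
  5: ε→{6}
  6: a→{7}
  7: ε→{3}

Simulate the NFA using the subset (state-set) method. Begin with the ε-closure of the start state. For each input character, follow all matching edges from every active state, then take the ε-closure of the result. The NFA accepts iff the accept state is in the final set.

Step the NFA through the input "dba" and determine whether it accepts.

S₀ = ε-closure({0}) = {0}
'd' @ 1: {1,2,3,4}  [accepting]
'b' @ 2: {5,6}
'a' @ 3: {3,7}  [accepting]
final: {3,7}; accept 3 in set

Answer: ACCEPT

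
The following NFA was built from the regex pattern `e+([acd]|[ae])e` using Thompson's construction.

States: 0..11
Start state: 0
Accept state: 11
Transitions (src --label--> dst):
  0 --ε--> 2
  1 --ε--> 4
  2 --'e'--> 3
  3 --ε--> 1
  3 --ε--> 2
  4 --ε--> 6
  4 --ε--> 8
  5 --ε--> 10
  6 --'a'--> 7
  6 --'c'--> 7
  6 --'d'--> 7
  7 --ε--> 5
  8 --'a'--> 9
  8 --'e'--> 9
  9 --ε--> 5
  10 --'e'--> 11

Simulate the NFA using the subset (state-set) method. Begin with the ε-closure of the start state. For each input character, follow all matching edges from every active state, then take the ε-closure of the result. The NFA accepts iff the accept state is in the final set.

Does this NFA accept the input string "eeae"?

Answer: ACCEPT

Trace:
initial (ε-close {0}): {0,2}
'e' @ 1: {1,2,3,4,6,8}
'e' @ 2: {1,2,3,4,5,6,8,9,10}
'a' @ 3: {5,7,9,10}
'e' @ 4: {11}  ✓accept
final: {11}; accept 11 in set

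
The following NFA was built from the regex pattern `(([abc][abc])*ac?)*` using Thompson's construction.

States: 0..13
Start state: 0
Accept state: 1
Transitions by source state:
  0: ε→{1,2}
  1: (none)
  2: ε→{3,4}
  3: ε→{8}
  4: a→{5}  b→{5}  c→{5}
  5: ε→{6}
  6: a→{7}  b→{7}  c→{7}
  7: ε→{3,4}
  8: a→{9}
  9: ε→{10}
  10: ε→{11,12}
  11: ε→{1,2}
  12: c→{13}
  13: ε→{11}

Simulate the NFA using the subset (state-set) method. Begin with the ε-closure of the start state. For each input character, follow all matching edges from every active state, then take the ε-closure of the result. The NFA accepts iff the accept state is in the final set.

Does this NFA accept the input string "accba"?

Answer: ACCEPT

Steps:
start: ε-closure({0}) = {0,1,2,3,4,8}
'a' @ 1: {1,2,3,4,5,6,8,9,10,11,12}  [accepting]
'c' @ 2: {1,2,3,4,5,6,7,8,11,13}  [accepting]
'c' @ 3: {3,4,5,6,7,8}
'b' @ 4: {3,4,5,6,7,8}
'a' @ 5: {1,2,3,4,5,6,7,8,9,10,11,12}  [accepting]
after full input: {1,2,3,4,5,6,7,8,9,10,11,12}  (accept=1 in)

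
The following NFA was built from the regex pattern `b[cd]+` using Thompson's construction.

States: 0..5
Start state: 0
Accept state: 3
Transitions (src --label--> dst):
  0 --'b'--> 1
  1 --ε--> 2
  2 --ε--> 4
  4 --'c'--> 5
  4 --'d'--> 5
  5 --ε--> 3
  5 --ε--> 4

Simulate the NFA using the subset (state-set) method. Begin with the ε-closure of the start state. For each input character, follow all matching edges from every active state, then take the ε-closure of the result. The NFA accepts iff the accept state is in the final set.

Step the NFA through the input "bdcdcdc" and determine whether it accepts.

initial (ε-close {0}): {0}
'b' @ 1: {1,2,4}
'd' @ 2: {3,4,5}  [accepting]
'c' @ 3: {3,4,5}  [accepting]
'd' @ 4: {3,4,5}  [accepting]
'c' @ 5: {3,4,5}  [accepting]
'd' @ 6: {3,4,5}  [accepting]
'c' @ 7: {3,4,5}  [accepting]
final: {3,4,5}; accept 3 in set

Answer: ACCEPT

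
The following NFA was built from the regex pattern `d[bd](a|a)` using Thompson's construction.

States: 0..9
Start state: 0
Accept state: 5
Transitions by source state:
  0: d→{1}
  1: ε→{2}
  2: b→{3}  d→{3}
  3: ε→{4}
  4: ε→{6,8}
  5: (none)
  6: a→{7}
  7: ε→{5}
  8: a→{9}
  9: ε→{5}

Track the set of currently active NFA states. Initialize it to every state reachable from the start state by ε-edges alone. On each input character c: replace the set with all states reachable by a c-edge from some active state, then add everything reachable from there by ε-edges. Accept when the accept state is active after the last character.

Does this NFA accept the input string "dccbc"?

S₀ = ε-closure({0}) = {0}
'd' @ 1: {1,2}
'c' @ 2: {}  — dead — no transitions
rest 'cbc' ignored (set empty)
final: {}; accept 5 not in set

Answer: REJECT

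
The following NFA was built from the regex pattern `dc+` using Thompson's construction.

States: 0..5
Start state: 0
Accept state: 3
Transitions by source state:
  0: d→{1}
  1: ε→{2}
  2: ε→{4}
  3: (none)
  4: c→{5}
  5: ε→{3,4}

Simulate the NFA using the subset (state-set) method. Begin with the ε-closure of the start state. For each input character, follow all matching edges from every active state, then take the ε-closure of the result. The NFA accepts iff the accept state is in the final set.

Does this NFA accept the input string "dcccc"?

Answer: ACCEPT

Steps:
S₀ = ε-closure({0}) = {0}
'd' @ 1: {1,2,4}
'c' @ 2: {3,4,5}  (accept∈set)
'c' @ 3: {3,4,5}  (accept∈set)
'c' @ 4: {3,4,5}  (accept∈set)
'c' @ 5: {3,4,5}  (accept∈set)
final: {3,4,5}; accept 3 in set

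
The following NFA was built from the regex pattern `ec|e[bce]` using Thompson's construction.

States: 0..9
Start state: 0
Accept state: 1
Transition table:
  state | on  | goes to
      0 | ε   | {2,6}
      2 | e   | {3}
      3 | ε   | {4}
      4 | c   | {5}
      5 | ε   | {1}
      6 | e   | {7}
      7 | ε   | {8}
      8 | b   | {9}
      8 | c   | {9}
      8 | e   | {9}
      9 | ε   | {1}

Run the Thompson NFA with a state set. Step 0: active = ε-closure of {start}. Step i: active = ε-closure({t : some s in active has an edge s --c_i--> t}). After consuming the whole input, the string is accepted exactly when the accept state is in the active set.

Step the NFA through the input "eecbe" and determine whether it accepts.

Answer: REJECT

Steps:
start: ε-closure({0}) = {0,2,6}
'e' @ 1: {3,4,7,8}
'e' @ 2: {1,9}  [accepting]
'c' @ 3: {}  — no active states
rest 'be' ignored (set empty)
final: {}; accept 1 not in set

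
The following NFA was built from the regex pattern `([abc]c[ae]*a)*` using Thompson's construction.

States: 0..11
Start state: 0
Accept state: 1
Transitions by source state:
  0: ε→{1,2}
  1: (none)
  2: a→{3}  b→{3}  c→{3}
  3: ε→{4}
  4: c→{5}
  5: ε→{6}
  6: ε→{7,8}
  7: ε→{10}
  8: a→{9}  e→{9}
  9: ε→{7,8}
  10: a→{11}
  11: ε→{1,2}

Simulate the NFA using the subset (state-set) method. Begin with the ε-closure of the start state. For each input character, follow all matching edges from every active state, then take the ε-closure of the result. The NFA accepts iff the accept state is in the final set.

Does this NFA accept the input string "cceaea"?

Answer: ACCEPT

Steps:
S₀ = ε-closure({0}) = {0,1,2}
'c' @ 1: {3,4}
'c' @ 2: {5,6,7,8,10}
'e' @ 3: {7,8,9,10}
'a' @ 4: {1,2,7,8,9,10,11}  [accepting]
'e' @ 5: {7,8,9,10}
'a' @ 6: {1,2,7,8,9,10,11}  [accepting]
final: {1,2,7,8,9,10,11}; accept 1 in set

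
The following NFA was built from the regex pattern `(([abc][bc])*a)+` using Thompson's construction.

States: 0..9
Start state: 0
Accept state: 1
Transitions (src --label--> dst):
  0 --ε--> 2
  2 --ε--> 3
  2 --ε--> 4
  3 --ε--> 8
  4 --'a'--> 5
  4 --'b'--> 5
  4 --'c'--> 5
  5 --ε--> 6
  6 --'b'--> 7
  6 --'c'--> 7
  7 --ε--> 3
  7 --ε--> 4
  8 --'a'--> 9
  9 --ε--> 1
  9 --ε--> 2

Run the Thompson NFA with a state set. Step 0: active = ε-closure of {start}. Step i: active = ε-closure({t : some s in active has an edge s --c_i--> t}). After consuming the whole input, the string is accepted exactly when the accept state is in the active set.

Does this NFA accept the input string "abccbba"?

S₀ = ε-closure({0}) = {0,2,3,4,8}
'a' @ 1: {1,2,3,4,5,6,8,9}  [accepting]
'b' @ 2: {3,4,5,6,7,8}
'c' @ 3: {3,4,5,6,7,8}
'c' @ 4: {3,4,5,6,7,8}
'b' @ 5: {3,4,5,6,7,8}
'b' @ 6: {3,4,5,6,7,8}
'a' @ 7: {1,2,3,4,5,6,8,9}  [accepting]
end set {1,2,3,4,5,6,8,9} — state 1 in

Answer: ACCEPT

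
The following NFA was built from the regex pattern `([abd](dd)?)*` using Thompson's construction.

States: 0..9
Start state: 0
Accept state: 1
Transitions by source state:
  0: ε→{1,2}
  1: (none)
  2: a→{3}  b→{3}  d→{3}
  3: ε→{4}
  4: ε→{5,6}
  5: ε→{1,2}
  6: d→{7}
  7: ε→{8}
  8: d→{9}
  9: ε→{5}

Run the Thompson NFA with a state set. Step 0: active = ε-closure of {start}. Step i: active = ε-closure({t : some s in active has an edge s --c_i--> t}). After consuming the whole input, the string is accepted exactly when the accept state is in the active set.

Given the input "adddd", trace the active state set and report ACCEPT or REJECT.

initial (ε-close {0}): {0,1,2}
'a' @ 1: {1,2,3,4,5,6}  (accept∈set)
'd' @ 2: {1,2,3,4,5,6,7,8}  (accept∈set)
'd' @ 3: {1,2,3,4,5,6,7,8,9}  (accept∈set)
'd' @ 4: {1,2,3,4,5,6,7,8,9}  (accept∈set)
'd' @ 5: {1,2,3,4,5,6,7,8,9}  (accept∈set)
final: {1,2,3,4,5,6,7,8,9}; accept 1 in set

Answer: ACCEPT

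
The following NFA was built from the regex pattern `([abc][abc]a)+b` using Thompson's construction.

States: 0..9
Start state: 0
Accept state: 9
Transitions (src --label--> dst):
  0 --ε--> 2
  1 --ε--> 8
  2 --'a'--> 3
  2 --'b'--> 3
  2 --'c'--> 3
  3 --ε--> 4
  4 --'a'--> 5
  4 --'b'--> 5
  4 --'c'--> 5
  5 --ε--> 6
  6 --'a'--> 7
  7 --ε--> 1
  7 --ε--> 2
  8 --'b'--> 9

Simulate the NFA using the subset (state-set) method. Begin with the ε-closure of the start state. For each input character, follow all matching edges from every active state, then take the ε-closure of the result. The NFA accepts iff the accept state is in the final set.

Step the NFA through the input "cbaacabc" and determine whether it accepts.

Answer: REJECT

Derivation:
start: ε-closure({0}) = {0,2}
'c' @ 1: {3,4}
'b' @ 2: {5,6}
'a' @ 3: {1,2,7,8}
'a' @ 4: {3,4}
'c' @ 5: {5,6}
'a' @ 6: {1,2,7,8}
'b' @ 7: {3,4,9}  (accept∈set)
'c' @ 8: {5,6}
end set {5,6} — state 9 not in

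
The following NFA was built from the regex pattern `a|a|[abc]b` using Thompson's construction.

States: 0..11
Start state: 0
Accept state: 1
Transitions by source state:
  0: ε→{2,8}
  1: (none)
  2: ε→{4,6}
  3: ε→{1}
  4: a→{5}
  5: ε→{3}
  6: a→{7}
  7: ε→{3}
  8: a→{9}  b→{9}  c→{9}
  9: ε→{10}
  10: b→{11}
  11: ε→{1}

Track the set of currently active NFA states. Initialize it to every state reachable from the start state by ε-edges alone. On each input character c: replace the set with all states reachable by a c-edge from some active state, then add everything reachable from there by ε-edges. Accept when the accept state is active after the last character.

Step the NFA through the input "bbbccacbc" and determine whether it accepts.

start: ε-closure({0}) = {0,2,4,6,8}
'b' @ 1: {9,10}
'b' @ 2: {1,11}  [accepting]
'b' @ 3: {}  — no active states
rest 'ccacbc' ignored (set empty)
end set {} — state 1 not in

Answer: REJECT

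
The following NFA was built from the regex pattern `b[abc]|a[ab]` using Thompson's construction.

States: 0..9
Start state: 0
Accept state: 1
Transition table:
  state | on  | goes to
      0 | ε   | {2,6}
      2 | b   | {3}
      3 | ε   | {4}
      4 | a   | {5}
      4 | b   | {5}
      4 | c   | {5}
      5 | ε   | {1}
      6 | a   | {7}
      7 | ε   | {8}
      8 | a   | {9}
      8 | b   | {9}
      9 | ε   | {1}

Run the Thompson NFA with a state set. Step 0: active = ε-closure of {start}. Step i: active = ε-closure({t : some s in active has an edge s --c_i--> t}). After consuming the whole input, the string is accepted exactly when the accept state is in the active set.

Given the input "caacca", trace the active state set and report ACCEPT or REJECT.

Answer: REJECT

Trace:
initial (ε-close {0}): {0,2,6}
'c' @ 1: {}  — dead — no transitions
rest 'aacca' ignored (set empty)
after full input: {}  (accept=1 not in)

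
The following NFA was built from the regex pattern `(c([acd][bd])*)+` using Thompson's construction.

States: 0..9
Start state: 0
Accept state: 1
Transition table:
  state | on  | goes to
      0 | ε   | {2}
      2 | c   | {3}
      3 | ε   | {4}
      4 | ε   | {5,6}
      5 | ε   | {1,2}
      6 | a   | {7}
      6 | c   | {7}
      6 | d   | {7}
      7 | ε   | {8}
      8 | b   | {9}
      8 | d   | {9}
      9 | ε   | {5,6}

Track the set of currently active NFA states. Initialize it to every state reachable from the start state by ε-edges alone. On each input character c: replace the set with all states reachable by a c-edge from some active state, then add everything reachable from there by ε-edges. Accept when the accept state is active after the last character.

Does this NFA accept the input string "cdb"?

Answer: ACCEPT

Derivation:
start: ε-closure({0}) = {0,2}
'c' @ 1: {1,2,3,4,5,6}  ✓accept
'd' @ 2: {7,8}
'b' @ 3: {1,2,5,6,9}  ✓accept
final: {1,2,5,6,9}; accept 1 in set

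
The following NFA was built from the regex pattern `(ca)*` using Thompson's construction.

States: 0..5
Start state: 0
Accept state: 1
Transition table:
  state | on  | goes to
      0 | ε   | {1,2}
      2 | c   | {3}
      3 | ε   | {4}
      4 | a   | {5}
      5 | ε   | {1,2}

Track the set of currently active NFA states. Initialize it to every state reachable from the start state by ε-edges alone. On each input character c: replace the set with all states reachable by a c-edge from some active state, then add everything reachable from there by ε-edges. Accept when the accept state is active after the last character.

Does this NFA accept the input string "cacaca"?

S₀ = ε-closure({0}) = {0,1,2}
'c' @ 1: {3,4}
'a' @ 2: {1,2,5}  ✓accept
'c' @ 3: {3,4}
'a' @ 4: {1,2,5}  ✓accept
'c' @ 5: {3,4}
'a' @ 6: {1,2,5}  ✓accept
final: {1,2,5}; accept 1 in set

Answer: ACCEPT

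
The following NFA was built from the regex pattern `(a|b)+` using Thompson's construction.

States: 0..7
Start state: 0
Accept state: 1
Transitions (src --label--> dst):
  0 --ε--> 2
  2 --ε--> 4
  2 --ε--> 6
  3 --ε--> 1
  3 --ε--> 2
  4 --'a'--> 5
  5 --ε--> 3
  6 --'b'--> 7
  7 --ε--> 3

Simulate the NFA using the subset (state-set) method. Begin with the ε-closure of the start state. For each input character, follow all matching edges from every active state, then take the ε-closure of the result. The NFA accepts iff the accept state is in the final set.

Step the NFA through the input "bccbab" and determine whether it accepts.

start: ε-closure({0}) = {0,2,4,6}
'b' @ 1: {1,2,3,4,6,7}  ✓accept
'c' @ 2: {}  — state set empty
rest 'cbab' ignored (set empty)
after full input: {}  (accept=1 not in)

Answer: REJECT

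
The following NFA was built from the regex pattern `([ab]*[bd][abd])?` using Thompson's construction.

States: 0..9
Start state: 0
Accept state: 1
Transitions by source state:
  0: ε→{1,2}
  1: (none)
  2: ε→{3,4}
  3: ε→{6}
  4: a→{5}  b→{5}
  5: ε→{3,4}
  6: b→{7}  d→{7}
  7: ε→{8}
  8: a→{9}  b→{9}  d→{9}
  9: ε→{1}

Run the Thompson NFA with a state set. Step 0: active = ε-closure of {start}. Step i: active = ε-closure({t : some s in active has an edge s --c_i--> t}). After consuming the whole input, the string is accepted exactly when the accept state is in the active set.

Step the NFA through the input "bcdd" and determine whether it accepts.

Answer: REJECT

Trace:
S₀ = ε-closure({0}) = {0,1,2,3,4,6}
'b' @ 1: {3,4,5,6,7,8}
'c' @ 2: {}  — dead — no transitions
rest 'dd' ignored (set empty)
end set {} — state 1 not in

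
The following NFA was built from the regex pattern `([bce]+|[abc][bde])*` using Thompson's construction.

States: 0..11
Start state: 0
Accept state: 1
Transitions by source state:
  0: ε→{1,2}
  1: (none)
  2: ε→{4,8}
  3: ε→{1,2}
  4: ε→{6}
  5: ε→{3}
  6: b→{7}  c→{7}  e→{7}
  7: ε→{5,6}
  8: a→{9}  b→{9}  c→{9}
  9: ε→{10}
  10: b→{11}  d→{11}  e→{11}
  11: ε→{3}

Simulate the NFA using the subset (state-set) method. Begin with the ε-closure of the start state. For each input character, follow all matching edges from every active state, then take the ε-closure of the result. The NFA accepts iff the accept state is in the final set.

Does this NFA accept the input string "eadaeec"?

Answer: ACCEPT

Steps:
start: ε-closure({0}) = {0,1,2,4,6,8}
'e' @ 1: {1,2,3,4,5,6,7,8}  ✓accept
'a' @ 2: {9,10}
'd' @ 3: {1,2,3,4,6,8,11}  ✓accept
'a' @ 4: {9,10}
'e' @ 5: {1,2,3,4,6,8,11}  ✓accept
'e' @ 6: {1,2,3,4,5,6,7,8}  ✓accept
'c' @ 7: {1,2,3,4,5,6,7,8,9,10}  ✓accept
final: {1,2,3,4,5,6,7,8,9,10}; accept 1 in set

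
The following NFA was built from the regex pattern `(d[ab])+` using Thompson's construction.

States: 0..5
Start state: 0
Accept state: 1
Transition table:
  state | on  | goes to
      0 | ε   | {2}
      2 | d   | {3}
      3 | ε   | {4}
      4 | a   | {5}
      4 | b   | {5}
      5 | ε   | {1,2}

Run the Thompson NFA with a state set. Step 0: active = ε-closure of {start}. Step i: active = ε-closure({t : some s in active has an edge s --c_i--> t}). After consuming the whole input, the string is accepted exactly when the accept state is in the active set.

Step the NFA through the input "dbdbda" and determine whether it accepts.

Answer: ACCEPT

Derivation:
start: ε-closure({0}) = {0,2}
'd' @ 1: {3,4}
'b' @ 2: {1,2,5}  (accept∈set)
'd' @ 3: {3,4}
'b' @ 4: {1,2,5}  (accept∈set)
'd' @ 5: {3,4}
'a' @ 6: {1,2,5}  (accept∈set)
final: {1,2,5}; accept 1 in set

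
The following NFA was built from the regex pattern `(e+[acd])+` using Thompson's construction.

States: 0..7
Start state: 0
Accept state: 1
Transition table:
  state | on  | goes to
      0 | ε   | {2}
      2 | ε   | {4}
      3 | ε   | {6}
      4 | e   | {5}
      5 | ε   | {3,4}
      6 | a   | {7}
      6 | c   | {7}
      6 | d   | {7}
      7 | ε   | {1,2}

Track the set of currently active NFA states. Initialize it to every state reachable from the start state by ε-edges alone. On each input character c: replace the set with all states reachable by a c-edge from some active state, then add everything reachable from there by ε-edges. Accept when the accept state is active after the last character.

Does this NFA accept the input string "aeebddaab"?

initial (ε-close {0}): {0,2,4}
'a' @ 1: {}  — dead — no transitions
rest 'eebddaab' ignored (set empty)
after full input: {}  (accept=1 not in)

Answer: REJECT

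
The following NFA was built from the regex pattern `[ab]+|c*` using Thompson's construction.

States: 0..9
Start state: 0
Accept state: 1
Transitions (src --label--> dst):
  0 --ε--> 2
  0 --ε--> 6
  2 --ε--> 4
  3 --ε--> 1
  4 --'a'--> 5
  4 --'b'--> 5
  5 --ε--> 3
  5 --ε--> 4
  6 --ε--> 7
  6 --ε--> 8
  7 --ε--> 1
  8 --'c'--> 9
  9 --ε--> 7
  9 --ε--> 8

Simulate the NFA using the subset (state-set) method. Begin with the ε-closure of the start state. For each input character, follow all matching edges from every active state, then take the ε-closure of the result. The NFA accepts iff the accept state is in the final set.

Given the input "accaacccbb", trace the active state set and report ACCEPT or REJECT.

start: ε-closure({0}) = {0,1,2,4,6,7,8}
'a' @ 1: {1,3,4,5}  [accepting]
'c' @ 2: {}  — dead — no transitions
rest 'caacccbb' ignored (set empty)
after full input: {}  (accept=1 not in)

Answer: REJECT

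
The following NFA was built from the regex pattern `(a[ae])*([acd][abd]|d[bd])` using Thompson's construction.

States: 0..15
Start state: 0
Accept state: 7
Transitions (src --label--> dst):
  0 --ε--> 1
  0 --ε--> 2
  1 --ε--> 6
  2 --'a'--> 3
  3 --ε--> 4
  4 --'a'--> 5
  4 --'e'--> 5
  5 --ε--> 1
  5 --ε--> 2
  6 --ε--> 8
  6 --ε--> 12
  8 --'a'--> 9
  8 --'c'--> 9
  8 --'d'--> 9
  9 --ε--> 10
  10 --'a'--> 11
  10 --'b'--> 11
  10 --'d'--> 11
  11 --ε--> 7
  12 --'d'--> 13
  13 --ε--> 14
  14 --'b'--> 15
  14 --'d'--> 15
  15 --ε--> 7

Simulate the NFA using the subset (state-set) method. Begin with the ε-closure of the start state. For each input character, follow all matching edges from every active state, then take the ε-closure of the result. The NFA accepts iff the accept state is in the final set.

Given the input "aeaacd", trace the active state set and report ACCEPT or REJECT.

S₀ = ε-closure({0}) = {0,1,2,6,8,12}
'a' @ 1: {3,4,9,10}
'e' @ 2: {1,2,5,6,8,12}
'a' @ 3: {3,4,9,10}
'a' @ 4: {1,2,5,6,7,8,11,12}  [accepting]
'c' @ 5: {9,10}
'd' @ 6: {7,11}  [accepting]
final: {7,11}; accept 7 in set

Answer: ACCEPT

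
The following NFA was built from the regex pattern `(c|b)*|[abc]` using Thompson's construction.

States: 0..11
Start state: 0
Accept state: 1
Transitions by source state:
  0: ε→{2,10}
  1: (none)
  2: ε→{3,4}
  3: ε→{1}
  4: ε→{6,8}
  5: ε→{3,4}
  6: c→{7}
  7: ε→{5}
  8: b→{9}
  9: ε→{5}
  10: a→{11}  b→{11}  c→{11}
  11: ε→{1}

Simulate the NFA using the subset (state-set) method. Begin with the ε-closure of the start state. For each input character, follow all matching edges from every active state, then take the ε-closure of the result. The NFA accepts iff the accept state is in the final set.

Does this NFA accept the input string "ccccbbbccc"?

Answer: ACCEPT

Derivation:
initial (ε-close {0}): {0,1,2,3,4,6,8,10}
'c' @ 1: {1,3,4,5,6,7,8,11}  ✓accept
'c' @ 2: {1,3,4,5,6,7,8}  ✓accept
'c' @ 3: {1,3,4,5,6,7,8}  ✓accept
'c' @ 4: {1,3,4,5,6,7,8}  ✓accept
'b' @ 5: {1,3,4,5,6,8,9}  ✓accept
'b' @ 6: {1,3,4,5,6,8,9}  ✓accept
'b' @ 7: {1,3,4,5,6,8,9}  ✓accept
'c' @ 8: {1,3,4,5,6,7,8}  ✓accept
'c' @ 9: {1,3,4,5,6,7,8}  ✓accept
'c' @ 10: {1,3,4,5,6,7,8}  ✓accept
after full input: {1,3,4,5,6,7,8}  (accept=1 in)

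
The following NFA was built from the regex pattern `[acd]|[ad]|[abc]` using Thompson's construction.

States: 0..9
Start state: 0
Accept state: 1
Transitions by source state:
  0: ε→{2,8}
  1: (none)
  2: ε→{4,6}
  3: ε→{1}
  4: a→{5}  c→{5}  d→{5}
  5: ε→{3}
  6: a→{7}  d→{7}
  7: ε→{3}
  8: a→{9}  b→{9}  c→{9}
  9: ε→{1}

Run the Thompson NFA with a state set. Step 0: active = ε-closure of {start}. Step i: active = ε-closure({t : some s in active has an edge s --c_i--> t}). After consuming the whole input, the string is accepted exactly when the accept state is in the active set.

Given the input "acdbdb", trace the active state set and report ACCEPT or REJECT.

Answer: REJECT

Trace:
start: ε-closure({0}) = {0,2,4,6,8}
'a' @ 1: {1,3,5,7,9}  ✓accept
'c' @ 2: {}  — no active states
rest 'dbdb' ignored (set empty)
final: {}; accept 1 not in set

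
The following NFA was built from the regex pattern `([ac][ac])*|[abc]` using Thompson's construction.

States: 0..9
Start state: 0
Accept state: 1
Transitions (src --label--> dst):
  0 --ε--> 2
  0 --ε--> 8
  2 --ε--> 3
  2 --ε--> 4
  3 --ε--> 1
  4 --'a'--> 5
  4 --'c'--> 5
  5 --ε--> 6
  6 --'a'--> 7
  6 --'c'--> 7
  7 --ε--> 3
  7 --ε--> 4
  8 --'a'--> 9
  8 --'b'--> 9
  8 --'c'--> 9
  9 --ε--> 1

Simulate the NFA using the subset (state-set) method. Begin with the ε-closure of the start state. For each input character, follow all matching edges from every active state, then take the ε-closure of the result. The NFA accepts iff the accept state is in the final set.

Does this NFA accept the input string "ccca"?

S₀ = ε-closure({0}) = {0,1,2,3,4,8}
'c' @ 1: {1,5,6,9}  (accept∈set)
'c' @ 2: {1,3,4,7}  (accept∈set)
'c' @ 3: {5,6}
'a' @ 4: {1,3,4,7}  (accept∈set)
final: {1,3,4,7}; accept 1 in set

Answer: ACCEPT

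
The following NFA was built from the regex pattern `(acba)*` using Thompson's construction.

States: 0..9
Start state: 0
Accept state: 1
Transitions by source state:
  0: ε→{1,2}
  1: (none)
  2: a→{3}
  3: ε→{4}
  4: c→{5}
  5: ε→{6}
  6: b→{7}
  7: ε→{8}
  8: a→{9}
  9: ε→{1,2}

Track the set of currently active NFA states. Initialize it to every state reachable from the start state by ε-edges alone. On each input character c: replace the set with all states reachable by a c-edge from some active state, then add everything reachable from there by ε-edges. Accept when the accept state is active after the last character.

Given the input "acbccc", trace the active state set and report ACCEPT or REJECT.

S₀ = ε-closure({0}) = {0,1,2}
'a' @ 1: {3,4}
'c' @ 2: {5,6}
'b' @ 3: {7,8}
'c' @ 4: {}  — no active states
rest 'cc' ignored (set empty)
end set {} — state 1 not in

Answer: REJECT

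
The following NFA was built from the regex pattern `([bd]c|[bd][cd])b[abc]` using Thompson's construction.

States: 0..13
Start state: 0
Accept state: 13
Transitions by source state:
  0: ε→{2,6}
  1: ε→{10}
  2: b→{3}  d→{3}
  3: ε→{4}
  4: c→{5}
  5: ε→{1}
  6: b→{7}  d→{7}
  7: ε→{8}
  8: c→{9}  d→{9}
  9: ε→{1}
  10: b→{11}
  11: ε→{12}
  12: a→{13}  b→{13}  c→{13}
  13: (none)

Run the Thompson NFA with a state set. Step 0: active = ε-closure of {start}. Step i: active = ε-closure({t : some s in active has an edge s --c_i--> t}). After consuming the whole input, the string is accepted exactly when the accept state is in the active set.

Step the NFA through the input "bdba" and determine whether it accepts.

start: ε-closure({0}) = {0,2,6}
'b' @ 1: {3,4,7,8}
'd' @ 2: {1,9,10}
'b' @ 3: {11,12}
'a' @ 4: {13}  [accepting]
end set {13} — state 13 in

Answer: ACCEPT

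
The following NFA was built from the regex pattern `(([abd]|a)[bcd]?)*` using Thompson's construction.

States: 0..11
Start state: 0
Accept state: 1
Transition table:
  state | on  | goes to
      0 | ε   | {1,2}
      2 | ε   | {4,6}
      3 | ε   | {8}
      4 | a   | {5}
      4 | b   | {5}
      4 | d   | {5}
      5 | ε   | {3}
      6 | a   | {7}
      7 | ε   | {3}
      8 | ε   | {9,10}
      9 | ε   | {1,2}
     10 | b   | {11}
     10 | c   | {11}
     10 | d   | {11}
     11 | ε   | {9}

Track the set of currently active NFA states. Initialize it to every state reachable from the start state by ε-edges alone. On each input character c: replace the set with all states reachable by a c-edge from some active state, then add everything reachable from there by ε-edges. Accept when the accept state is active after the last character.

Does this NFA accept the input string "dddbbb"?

S₀ = ε-closure({0}) = {0,1,2,4,6}
'd' @ 1: {1,2,3,4,5,6,8,9,10}  ✓accept
'd' @ 2: {1,2,3,4,5,6,8,9,10,11}  ✓accept
'd' @ 3: {1,2,3,4,5,6,8,9,10,11}  ✓accept
'b' @ 4: {1,2,3,4,5,6,8,9,10,11}  ✓accept
'b' @ 5: {1,2,3,4,5,6,8,9,10,11}  ✓accept
'b' @ 6: {1,2,3,4,5,6,8,9,10,11}  ✓accept
final: {1,2,3,4,5,6,8,9,10,11}; accept 1 in set

Answer: ACCEPT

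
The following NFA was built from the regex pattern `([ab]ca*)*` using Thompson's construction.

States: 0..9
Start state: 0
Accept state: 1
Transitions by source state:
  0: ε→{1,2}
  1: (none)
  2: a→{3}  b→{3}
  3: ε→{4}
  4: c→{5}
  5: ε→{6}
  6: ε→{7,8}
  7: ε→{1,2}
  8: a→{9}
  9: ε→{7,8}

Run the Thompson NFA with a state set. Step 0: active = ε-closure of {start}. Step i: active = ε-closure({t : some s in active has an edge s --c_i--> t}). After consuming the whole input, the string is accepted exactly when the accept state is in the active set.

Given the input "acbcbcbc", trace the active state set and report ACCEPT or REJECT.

Answer: ACCEPT

Steps:
start: ε-closure({0}) = {0,1,2}
'a' @ 1: {3,4}
'c' @ 2: {1,2,5,6,7,8}  ✓accept
'b' @ 3: {3,4}
'c' @ 4: {1,2,5,6,7,8}  ✓accept
'b' @ 5: {3,4}
'c' @ 6: {1,2,5,6,7,8}  ✓accept
'b' @ 7: {3,4}
'c' @ 8: {1,2,5,6,7,8}  ✓accept
after full input: {1,2,5,6,7,8}  (accept=1 in)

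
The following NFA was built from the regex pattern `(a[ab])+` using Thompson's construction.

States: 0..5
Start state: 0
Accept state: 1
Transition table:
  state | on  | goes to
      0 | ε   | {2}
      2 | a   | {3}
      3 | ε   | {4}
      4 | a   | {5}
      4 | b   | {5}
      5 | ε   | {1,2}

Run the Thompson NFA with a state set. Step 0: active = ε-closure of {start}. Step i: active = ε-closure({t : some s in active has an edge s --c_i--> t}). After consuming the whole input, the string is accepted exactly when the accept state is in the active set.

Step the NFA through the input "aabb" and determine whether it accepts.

start: ε-closure({0}) = {0,2}
'a' @ 1: {3,4}
'a' @ 2: {1,2,5}  (accept∈set)
'b' @ 3: {}  — dead — no transitions
rest 'b' ignored (set empty)
end set {} — state 1 not in

Answer: REJECT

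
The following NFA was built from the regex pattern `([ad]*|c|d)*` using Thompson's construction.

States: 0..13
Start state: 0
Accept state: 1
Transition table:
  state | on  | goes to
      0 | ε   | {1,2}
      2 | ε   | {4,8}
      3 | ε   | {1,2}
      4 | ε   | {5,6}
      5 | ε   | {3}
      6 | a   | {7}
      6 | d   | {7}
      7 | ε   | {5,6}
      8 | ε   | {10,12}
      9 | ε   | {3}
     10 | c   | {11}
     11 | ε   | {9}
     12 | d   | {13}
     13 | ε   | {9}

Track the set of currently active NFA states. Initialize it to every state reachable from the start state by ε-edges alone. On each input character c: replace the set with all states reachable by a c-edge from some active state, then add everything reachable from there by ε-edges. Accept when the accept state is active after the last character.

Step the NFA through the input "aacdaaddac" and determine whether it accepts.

Answer: ACCEPT

Steps:
start: ε-closure({0}) = {0,1,2,3,4,5,6,8,10,12}
'a' @ 1: {1,2,3,4,5,6,7,8,10,12}  ✓accept
'a' @ 2: {1,2,3,4,5,6,7,8,10,12}  ✓accept
'c' @ 3: {1,2,3,4,5,6,8,9,10,11,12}  ✓accept
'd' @ 4: {1,2,3,4,5,6,7,8,9,10,12,13}  ✓accept
'a' @ 5: {1,2,3,4,5,6,7,8,10,12}  ✓accept
'a' @ 6: {1,2,3,4,5,6,7,8,10,12}  ✓accept
'd' @ 7: {1,2,3,4,5,6,7,8,9,10,12,13}  ✓accept
'd' @ 8: {1,2,3,4,5,6,7,8,9,10,12,13}  ✓accept
'a' @ 9: {1,2,3,4,5,6,7,8,10,12}  ✓accept
'c' @ 10: {1,2,3,4,5,6,8,9,10,11,12}  ✓accept
final: {1,2,3,4,5,6,8,9,10,11,12}; accept 1 in set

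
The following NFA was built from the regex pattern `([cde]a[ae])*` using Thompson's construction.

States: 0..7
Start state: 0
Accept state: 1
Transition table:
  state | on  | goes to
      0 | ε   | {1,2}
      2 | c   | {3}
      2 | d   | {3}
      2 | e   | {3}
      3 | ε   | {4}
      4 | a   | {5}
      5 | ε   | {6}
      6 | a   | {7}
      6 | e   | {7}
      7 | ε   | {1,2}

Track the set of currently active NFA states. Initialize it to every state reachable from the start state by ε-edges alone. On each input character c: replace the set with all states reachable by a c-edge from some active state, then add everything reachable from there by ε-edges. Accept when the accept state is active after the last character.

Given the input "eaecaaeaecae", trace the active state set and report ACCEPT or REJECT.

Answer: ACCEPT

Steps:
initial (ε-close {0}): {0,1,2}
'e' @ 1: {3,4}
'a' @ 2: {5,6}
'e' @ 3: {1,2,7}  (accept∈set)
'c' @ 4: {3,4}
'a' @ 5: {5,6}
'a' @ 6: {1,2,7}  (accept∈set)
'e' @ 7: {3,4}
'a' @ 8: {5,6}
'e' @ 9: {1,2,7}  (accept∈set)
'c' @ 10: {3,4}
'a' @ 11: {5,6}
'e' @ 12: {1,2,7}  (accept∈set)
final: {1,2,7}; accept 1 in set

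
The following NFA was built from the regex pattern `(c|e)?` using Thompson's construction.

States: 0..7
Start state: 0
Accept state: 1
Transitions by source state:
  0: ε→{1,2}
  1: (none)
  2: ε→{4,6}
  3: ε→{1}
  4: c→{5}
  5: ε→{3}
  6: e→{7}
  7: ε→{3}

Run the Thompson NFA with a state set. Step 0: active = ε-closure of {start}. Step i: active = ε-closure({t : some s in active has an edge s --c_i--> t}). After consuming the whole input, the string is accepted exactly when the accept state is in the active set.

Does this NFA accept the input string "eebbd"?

Answer: REJECT

Trace:
start: ε-closure({0}) = {0,1,2,4,6}
'e' @ 1: {1,3,7}  ✓accept
'e' @ 2: {}  — dead — no transitions
rest 'bbd' ignored (set empty)
after full input: {}  (accept=1 not in)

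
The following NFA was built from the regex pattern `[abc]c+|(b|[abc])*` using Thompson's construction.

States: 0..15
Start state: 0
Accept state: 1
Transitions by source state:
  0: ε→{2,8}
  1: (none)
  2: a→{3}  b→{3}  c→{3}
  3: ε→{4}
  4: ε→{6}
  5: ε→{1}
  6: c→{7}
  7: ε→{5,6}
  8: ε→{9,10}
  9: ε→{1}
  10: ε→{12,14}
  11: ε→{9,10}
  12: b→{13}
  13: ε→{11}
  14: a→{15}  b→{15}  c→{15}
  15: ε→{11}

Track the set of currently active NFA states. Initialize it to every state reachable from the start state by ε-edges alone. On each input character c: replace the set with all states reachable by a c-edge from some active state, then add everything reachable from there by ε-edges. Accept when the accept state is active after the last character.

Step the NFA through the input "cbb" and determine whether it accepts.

S₀ = ε-closure({0}) = {0,1,2,8,9,10,12,14}
'c' @ 1: {1,3,4,6,9,10,11,12,14,15}  (accept∈set)
'b' @ 2: {1,9,10,11,12,13,14,15}  (accept∈set)
'b' @ 3: {1,9,10,11,12,13,14,15}  (accept∈set)
after full input: {1,9,10,11,12,13,14,15}  (accept=1 in)

Answer: ACCEPT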